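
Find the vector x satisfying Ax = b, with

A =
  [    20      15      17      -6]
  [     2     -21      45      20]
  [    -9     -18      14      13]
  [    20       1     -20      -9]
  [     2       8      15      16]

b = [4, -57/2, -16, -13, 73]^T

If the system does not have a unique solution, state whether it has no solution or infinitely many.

no solution

Row-reduce:
R1 ← R1 / (20).
R2 ← R2 − 2·R1.
R3 ← R3 + 9·R1.
R4 ← R4 − 20·R1.
R5 ← R5 − 2·R1.
R2 ← R2 / (-45/2).
R1 ← R1 − 3/4·R2.
R3 ← R3 + 45/4·R2.
R4 ← R4 + 14·R2.
R5 ← R5 − 13/2·R2.
Swap R3 and R4.
R3 ← R3 / (-14387/225).
R1 ← R1 − 172/75·R3.
R2 ← R2 + 433/225·R3.
R5 ← R5 − 5807/225·R3.
Swap R4 and R5.
R4 ← R4 / (232589/14387).
R1 ← R1 + 2599/14387·R4.
R2 ← R2 + 6323/14387·R4.
R3 ← R3 − 3559/14387·R4.
Row 5 reduces to 0 = 1/4, a contradiction. The system is inconsistent.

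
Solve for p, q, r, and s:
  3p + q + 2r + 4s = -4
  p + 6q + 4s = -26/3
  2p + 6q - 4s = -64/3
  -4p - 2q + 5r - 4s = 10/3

p = -2, q = -2, r = -2/3, s = 4/3

Row-reduce the augmented matrix:
R1 ← R1 / (3).
R2 ← R2 − 1·R1.
R3 ← R3 − 2·R1.
R4 ← R4 + 4·R1.
R2 ← R2 / (17/3).
R1 ← R1 − 1/3·R2.
R3 ← R3 − 16/3·R2.
R4 ← R4 + 2/3·R2.
R3 ← R3 / (-12/17).
R1 ← R1 − 12/17·R3.
R2 ← R2 + 2/17·R3.
R4 ← R4 − 129/17·R3.
R4 ← R4 / (-97).
R1 ← R1 + 8·R4.
R2 ← R2 − 2·R4.
R3 ← R3 − 13·R4.
Reading off the reduced rows gives p = -2, q = -2, r = -2/3, s = 4/3.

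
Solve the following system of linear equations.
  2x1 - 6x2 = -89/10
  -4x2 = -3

Row-reduce the augmented matrix:
R1 ← R1 / (2).
R2 ← R2 / (-4).
R1 ← R1 + 3·R2.
Reading off the reduced rows gives x1 = -11/5, x2 = 3/4.

x1 = -11/5, x2 = 3/4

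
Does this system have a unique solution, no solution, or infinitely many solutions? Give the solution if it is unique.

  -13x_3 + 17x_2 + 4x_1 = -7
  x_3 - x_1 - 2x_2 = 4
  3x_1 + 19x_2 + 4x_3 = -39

x_1 = -4, x_2 = -1, x_3 = -2

Row-reduce the augmented matrix:
R1 ← R1 / (4).
R2 ← R2 + 1·R1.
R3 ← R3 − 3·R1.
R2 ← R2 / (9/4).
R1 ← R1 − 17/4·R2.
R3 ← R3 − 25/4·R2.
R3 ← R3 / (20).
R1 ← R1 − 1·R3.
R2 ← R2 + 1·R3.
Reading off the reduced rows gives x_1 = -4, x_2 = -1, x_3 = -2.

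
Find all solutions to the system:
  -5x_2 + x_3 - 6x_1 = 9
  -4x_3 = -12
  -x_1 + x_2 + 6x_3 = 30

x_1 = -6, x_2 = 6, x_3 = 3

Row-reduce the augmented matrix:
R1 ← R1 / (-6).
R3 ← R3 + 1·R1.
Swap R2 and R3.
R2 ← R2 / (11/6).
R1 ← R1 − 5/6·R2.
R3 ← R3 / (-4).
R1 ← R1 + 31/11·R3.
R2 ← R2 − 35/11·R3.
Reading off the reduced rows gives x_1 = -6, x_2 = 6, x_3 = 3.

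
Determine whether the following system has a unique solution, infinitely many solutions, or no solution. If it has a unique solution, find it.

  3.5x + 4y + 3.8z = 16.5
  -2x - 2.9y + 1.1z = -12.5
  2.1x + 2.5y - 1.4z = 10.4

x = -1, y = 5, z = 0

Row-reduce the augmented matrix:
R1 ← R1 / (7/2).
R2 ← R2 + 2·R1.
R3 ← R3 − 21/10·R1.
R2 ← R2 / (-43/70).
R1 ← R1 − 8/7·R2.
R3 ← R3 − 1/10·R2.
R3 ← R3 / (-6767/2150).
R1 ← R1 − 1542/215·R3.
R2 ← R2 + 229/43·R3.
Reading off the reduced rows gives x = -1, y = 5, z = 0.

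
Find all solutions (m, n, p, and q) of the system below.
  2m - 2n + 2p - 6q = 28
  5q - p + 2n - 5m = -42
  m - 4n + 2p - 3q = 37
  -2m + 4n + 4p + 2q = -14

m = 6, n = -6, p = 5, q = 1

Row-reduce the augmented matrix:
R1 ← R1 / (2).
R2 ← R2 + 5·R1.
R3 ← R3 − 1·R1.
R4 ← R4 + 2·R1.
R2 ← R2 / (-3).
R1 ← R1 + 1·R2.
R3 ← R3 + 3·R2.
R4 ← R4 − 2·R2.
R3 ← R3 / (-3).
R1 ← R1 + 1/3·R3.
R2 ← R2 + 4/3·R3.
R4 ← R4 − 26/3·R3.
R4 ← R4 / (164/9).
R1 ← R1 + 7/9·R4.
R2 ← R2 + 10/9·R4.
R3 ← R3 + 10/3·R4.
Reading off the reduced rows gives m = 6, n = -6, p = 5, q = 1.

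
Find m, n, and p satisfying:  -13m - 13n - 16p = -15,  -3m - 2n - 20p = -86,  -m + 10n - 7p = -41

m = -4, n = -1, p = 5

Row-reduce the augmented matrix:
R1 ← R1 / (-13).
R2 ← R2 + 3·R1.
R3 ← R3 + 1·R1.
R1 ← R1 − 1·R2.
R3 ← R3 − 11·R2.
R3 ← R3 / (2257/13).
R1 ← R1 − 228/13·R3.
R2 ← R2 + 212/13·R3.
Reading off the reduced rows gives m = -4, n = -1, p = 5.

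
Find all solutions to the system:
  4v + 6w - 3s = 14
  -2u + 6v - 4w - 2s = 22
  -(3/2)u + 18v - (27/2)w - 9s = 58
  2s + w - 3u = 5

Row-reduce:
Swap R1 and R2.
R1 ← R1 / (-2).
R3 ← R3 + 3/2·R1.
R4 ← R4 + 3·R1.
R2 ← R2 / (4).
R1 ← R1 + 3·R2.
R3 ← R3 − 27/2·R2.
R4 ← R4 + 9·R2.
R3 ← R3 / (-123/4).
R1 ← R1 − 13/2·R3.
R2 ← R2 − 3/2·R3.
R4 ← R4 − 41/2·R3.
Row 4 reduces to 0 = -1/3, a contradiction. The system is inconsistent.

no solution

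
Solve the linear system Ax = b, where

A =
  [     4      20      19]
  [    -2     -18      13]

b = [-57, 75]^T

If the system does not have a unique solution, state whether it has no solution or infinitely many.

infinitely many solutions

Row-reduce:
R1 ← R1 / (4).
R2 ← R2 + 2·R1.
R2 ← R2 / (-8).
R1 ← R1 − 5·R2.
Rank is 2 with 3 unknowns, leaving x_3 free.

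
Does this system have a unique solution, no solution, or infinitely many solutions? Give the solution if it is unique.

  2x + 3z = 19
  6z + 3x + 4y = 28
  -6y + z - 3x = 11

x = 2, y = -2, z = 5

Row-reduce the augmented matrix:
R1 ← R1 / (2).
R2 ← R2 − 3·R1.
R3 ← R3 + 3·R1.
R2 ← R2 / (4).
R3 ← R3 + 6·R2.
R3 ← R3 / (31/4).
R1 ← R1 − 3/2·R3.
R2 ← R2 − 3/8·R3.
Reading off the reduced rows gives x = 2, y = -2, z = 5.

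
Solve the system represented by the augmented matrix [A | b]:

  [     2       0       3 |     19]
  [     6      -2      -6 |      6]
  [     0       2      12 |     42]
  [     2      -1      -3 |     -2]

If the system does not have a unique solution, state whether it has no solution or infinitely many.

x_1 = 5, x_2 = 3, x_3 = 3

Row-reduce the augmented matrix:
R1 ← R1 / (2).
R2 ← R2 − 6·R1.
R4 ← R4 − 2·R1.
R2 ← R2 / (-2).
R3 ← R3 − 2·R2.
R4 ← R4 + 1·R2.
R3 ← R3 / (-3).
R1 ← R1 − 3/2·R3.
R2 ← R2 − 15/2·R3.
R4 ← R4 − 3/2·R3.
R4 reduces to 0 = 0, so the extra equation is consistent.
Reading off the reduced rows gives x_1 = 5, x_2 = 3, x_3 = 3.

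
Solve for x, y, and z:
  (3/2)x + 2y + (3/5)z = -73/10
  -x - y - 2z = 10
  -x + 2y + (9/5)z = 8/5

Row-reduce the augmented matrix:
R1 ← R1 / (3/2).
R2 ← R2 + 1·R1.
R3 ← R3 + 1·R1.
R2 ← R2 / (1/3).
R1 ← R1 − 4/3·R2.
R3 ← R3 − 10/3·R2.
R3 ← R3 / (91/5).
R1 ← R1 − 34/5·R3.
R2 ← R2 + 24/5·R3.
Reading off the reduced rows gives x = -5, y = 1, z = -3.

x = -5, y = 1, z = -3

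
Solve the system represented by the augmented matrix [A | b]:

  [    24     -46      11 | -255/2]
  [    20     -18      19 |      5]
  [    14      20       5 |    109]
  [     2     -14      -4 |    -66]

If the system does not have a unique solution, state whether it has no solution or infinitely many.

no solution

Row-reduce:
R1 ← R1 / (24).
R2 ← R2 − 20·R1.
R3 ← R3 − 14·R1.
R4 ← R4 − 2·R1.
R2 ← R2 / (61/3).
R1 ← R1 + 23/12·R2.
R3 ← R3 − 281/6·R2.
R4 ← R4 + 61/6·R2.
R3 ← R3 / (-1468/61).
R1 ← R1 − 169/122·R3.
R2 ← R2 − 59/122·R3.
Row 4 reduces to 0 = 1/4, a contradiction. The system is inconsistent.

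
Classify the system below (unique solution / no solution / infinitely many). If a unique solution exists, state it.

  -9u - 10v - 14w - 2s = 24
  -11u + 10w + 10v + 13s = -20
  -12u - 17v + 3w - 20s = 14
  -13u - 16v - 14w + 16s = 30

u = 0, v = -1, w = -1, s = 0

Row-reduce the augmented matrix:
R1 ← R1 / (-9).
R2 ← R2 + 11·R1.
R3 ← R3 + 12·R1.
R4 ← R4 + 13·R1.
R2 ← R2 / (200/9).
R1 ← R1 − 10/9·R2.
R3 ← R3 + 11/3·R2.
R4 ← R4 + 14/9·R2.
R3 ← R3 / (1307/50).
R1 ← R1 − 1/5·R3.
R2 ← R2 − 61/50·R3.
R4 ← R4 − 203/25·R3.
R4 ← R4 / (64207/2614).
R1 ← R1 + 571/1307·R4.
R2 ← R2 − 7241/5228·R4.
R3 ← R3 + 2957/5228·R4.
Reading off the reduced rows gives u = 0, v = -1, w = -1, s = 0.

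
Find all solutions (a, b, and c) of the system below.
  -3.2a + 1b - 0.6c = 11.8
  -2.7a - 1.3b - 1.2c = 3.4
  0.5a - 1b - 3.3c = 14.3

a = -1, b = 5, c = -6

Row-reduce the augmented matrix:
R1 ← R1 / (-16/5).
R2 ← R2 + 27/10·R1.
R3 ← R3 − 1/2·R1.
R2 ← R2 / (-343/160).
R1 ← R1 + 5/16·R2.
R3 ← R3 + 27/32·R2.
R3 ← R3 / (-5352/1715).
R1 ← R1 − 99/343·R3.
R2 ← R2 − 111/343·R3.
Reading off the reduced rows gives a = -1, b = 5, c = -6.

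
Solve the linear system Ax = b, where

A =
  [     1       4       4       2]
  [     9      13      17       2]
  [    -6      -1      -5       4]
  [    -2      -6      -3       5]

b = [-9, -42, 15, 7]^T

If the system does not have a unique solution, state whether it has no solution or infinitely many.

Row-reduce:
R2 ← R2 − 9·R1.
R3 ← R3 + 6·R1.
R4 ← R4 + 2·R1.
R2 ← R2 / (-23).
R1 ← R1 − 4·R2.
R3 ← R3 − 23·R2.
R4 ← R4 − 2·R2.
Swap R3 and R4.
R3 ← R3 / (77/23).
R1 ← R1 − 16/23·R3.
R2 ← R2 − 19/23·R3.
Rank is 3 with 4 unknowns, leaving x_4 free.

infinitely many solutions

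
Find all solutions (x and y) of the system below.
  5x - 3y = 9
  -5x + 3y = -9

Row-reduce:
R1 ← R1 / (5).
R2 ← R2 + 5·R1.
Rank is 1 with 2 unknowns, leaving y free.

infinitely many solutions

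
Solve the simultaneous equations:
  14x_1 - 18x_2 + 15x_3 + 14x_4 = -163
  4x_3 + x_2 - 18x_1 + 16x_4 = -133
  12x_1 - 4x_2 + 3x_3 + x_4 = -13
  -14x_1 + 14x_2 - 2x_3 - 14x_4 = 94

Row-reduce the augmented matrix:
R1 ← R1 / (14).
R2 ← R2 + 18·R1.
R3 ← R3 − 12·R1.
R4 ← R4 + 14·R1.
R2 ← R2 / (-155/7).
R1 ← R1 + 9/7·R2.
R3 ← R3 − 80/7·R2.
R4 ← R4 + 4·R2.
R3 ← R3 / (67/31).
R1 ← R1 + 87/310·R3.
R2 ← R2 + 163/155·R3.
R4 ← R4 − 1363/155·R3.
R4 ← R4 / (-10983/335).
R1 ← R1 + 83/670·R4.
R2 ← R2 − 553/335·R4.
R3 ← R3 − 203/67·R4.
Reading off the reduced rows gives x_1 = 1, x_2 = 1, x_3 = -5, x_4 = -6.

x_1 = 1, x_2 = 1, x_3 = -5, x_4 = -6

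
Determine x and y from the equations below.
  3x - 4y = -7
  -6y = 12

x = -5, y = -2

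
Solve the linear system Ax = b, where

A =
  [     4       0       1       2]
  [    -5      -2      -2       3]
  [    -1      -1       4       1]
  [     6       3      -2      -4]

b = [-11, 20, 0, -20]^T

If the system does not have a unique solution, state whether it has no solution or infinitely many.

Row-reduce:
R1 ← R1 / (4).
R2 ← R2 + 5·R1.
R3 ← R3 + 1·R1.
R4 ← R4 − 6·R1.
R2 ← R2 / (-2).
R3 ← R3 + 1·R2.
R4 ← R4 − 3·R2.
R3 ← R3 / (37/8).
R1 ← R1 − 1/4·R3.
R2 ← R2 − 3/8·R3.
R4 ← R4 + 37/8·R3.
Rank is 3 with 4 unknowns, leaving x_4 free.

infinitely many solutions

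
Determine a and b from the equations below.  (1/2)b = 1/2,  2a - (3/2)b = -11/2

Row-reduce the augmented matrix:
Swap R1 and R2.
R1 ← R1 / (2).
R2 ← R2 / (1/2).
R1 ← R1 + 3/4·R2.
Reading off the reduced rows gives a = -2, b = 1.

a = -2, b = 1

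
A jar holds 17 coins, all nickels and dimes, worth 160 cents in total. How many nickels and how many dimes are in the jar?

nickels: 2, dimes: 15

Let n = nickels, d = dimes.
  n + d = 17
  5n + 10d = 160
Row-reduce the augmented matrix:
R2 ← R2 − 5·R1.
R2 ← R2 / (5).
R1 ← R1 − 1·R2.
Reading off the reduced rows gives n = 2, d = 15.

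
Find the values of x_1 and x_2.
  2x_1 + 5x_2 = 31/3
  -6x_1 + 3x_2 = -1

x_1 = 1, x_2 = 5/3

Row-reduce the augmented matrix:
R1 ← R1 / (2).
R2 ← R2 + 6·R1.
R2 ← R2 / (18).
R1 ← R1 − 5/2·R2.
Reading off the reduced rows gives x_1 = 1, x_2 = 5/3.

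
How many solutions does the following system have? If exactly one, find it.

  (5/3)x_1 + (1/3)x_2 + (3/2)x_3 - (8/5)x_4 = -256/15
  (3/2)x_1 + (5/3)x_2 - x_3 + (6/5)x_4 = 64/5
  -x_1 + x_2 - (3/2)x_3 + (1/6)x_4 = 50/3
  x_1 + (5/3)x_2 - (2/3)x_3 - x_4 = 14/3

Row-reduce the augmented matrix:
R1 ← R1 / (5/3).
R2 ← R2 − 3/2·R1.
R3 ← R3 + 1·R1.
R4 ← R4 − 1·R1.
R2 ← R2 / (41/30).
R1 ← R1 − 1/5·R2.
R3 ← R3 − 6/5·R2.
R4 ← R4 − 22/15·R2.
R3 ← R3 / (60/41).
R1 ← R1 − 51/41·R3.
R2 ← R2 + 141/82·R3.
R4 ← R4 − 235/246·R3.
R4 ← R4 / (-1819/2160).
R1 ← R1 − 779/600·R4.
R2 ← R2 + 2069/1200·R4.
R3 ← R3 + 3827/1800·R4.
Reading off the reduced rows gives x_1 = -4, x_2 = 6, x_3 = -4, x_4 = 4.

x_1 = -4, x_2 = 6, x_3 = -4, x_4 = 4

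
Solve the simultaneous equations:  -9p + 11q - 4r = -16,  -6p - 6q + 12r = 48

Row-reduce:
R1 ← R1 / (-9).
R2 ← R2 + 6·R1.
R2 ← R2 / (-40/3).
R1 ← R1 + 11/9·R2.
Rank is 2 with 3 unknowns, leaving r free.

infinitely many solutions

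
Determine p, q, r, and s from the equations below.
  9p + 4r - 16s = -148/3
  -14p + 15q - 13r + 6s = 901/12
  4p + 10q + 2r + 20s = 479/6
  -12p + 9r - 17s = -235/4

Row-reduce the augmented matrix:
R1 ← R1 / (9).
R2 ← R2 + 14·R1.
R3 ← R3 − 4·R1.
R4 ← R4 + 12·R1.
R2 ← R2 / (15).
R3 ← R3 − 10·R2.
R3 ← R3 / (128/27).
R1 ← R1 − 4/9·R3.
R2 ← R2 + 61/135·R3.
R4 ← R4 − 43/3·R3.
R4 ← R4 / (-1267/8).
R1 ← R1 + 11/2·R4.
R2 ← R2 − 101/40·R4.
R3 ← R3 − 67/8·R4.
Reading off the reduced rows gives p = 0, q = 11/4, r = -4/3, s = 11/4.

p = 0, q = 11/4, r = -4/3, s = 11/4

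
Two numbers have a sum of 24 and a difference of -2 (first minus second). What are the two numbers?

first number: 11, second number: 13

Let x = first number, y = second number.
  x + y = 24
  x - y = -2
Row-reduce the augmented matrix:
R2 ← R2 − 1·R1.
R2 ← R2 / (-2).
R1 ← R1 − 1·R2.
Reading off the reduced rows gives x = 11, y = 13.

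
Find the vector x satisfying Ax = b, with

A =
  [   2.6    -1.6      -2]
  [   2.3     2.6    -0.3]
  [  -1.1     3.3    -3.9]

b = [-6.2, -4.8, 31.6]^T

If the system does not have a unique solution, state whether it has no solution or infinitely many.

x_1 = -5, x_2 = 2, x_3 = -5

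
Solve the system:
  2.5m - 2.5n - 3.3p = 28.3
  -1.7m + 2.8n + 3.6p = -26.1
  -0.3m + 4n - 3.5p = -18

Row-reduce the augmented matrix:
R1 ← R1 / (5/2).
R2 ← R2 + 17/10·R1.
R3 ← R3 + 3/10·R1.
R2 ← R2 / (11/10).
R1 ← R1 + 1·R2.
R3 ← R3 − 37/10·R2.
R3 ← R3 / (-23257/2750).
R1 ← R1 + 24/275·R3.
R2 ← R2 − 339/275·R3.
Reading off the reduced rows gives m = 5, n = -5, p = -1.

m = 5, n = -5, p = -1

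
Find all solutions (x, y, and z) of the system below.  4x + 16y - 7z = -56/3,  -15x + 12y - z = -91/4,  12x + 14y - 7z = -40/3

x = 1/4, y = -5/3, z = -1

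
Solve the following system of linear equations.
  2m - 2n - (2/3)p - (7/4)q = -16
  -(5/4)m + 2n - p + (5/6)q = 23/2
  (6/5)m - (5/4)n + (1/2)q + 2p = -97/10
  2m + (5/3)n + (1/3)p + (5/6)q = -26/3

Row-reduce the augmented matrix:
R1 ← R1 / (2).
R2 ← R2 + 5/4·R1.
R3 ← R3 − 6/5·R1.
R4 ← R4 − 2·R1.
R2 ← R2 / (3/4).
R1 ← R1 + 1·R2.
R3 ← R3 + 1/20·R2.
R4 ← R4 − 11/3·R2.
R3 ← R3 / (83/36).
R1 ← R1 + 20/9·R3.
R2 ← R2 + 17/9·R3.
R4 ← R4 − 214/27·R3.
R4 ← R4 / (-4689/3320).
R1 ← R1 − 127/498·R4.
R2 ← R2 − 377/415·R4.
R3 ← R3 − 2207/3320·R4.
Reading off the reduced rows gives m = -6, n = 2, p = 0, q = 0.

m = -6, n = 2, p = 0, q = 0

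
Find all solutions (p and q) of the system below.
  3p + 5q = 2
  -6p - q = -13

p = 7/3, q = -1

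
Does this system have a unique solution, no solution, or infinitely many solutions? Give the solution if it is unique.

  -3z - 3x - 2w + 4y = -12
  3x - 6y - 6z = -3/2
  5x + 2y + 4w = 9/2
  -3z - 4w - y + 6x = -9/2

x = 1/2, y = -1, z = 3/2, w = 1

Row-reduce the augmented matrix:
R1 ← R1 / (-3).
R2 ← R2 − 3·R1.
R3 ← R3 − 5·R1.
R4 ← R4 − 6·R1.
R2 ← R2 / (-2).
R1 ← R1 + 4/3·R2.
R3 ← R3 − 26/3·R2.
R4 ← R4 − 7·R2.
R3 ← R3 / (-44).
R1 ← R1 − 7·R3.
R2 ← R2 − 9/2·R3.
R4 ← R4 + 81/2·R3.
R4 ← R4 / (-84/11).
R1 ← R1 − 8/11·R4.
R2 ← R2 − 2/11·R4.
R3 ← R3 − 2/11·R4.
Reading off the reduced rows gives x = 1/2, y = -1, z = 3/2, w = 1.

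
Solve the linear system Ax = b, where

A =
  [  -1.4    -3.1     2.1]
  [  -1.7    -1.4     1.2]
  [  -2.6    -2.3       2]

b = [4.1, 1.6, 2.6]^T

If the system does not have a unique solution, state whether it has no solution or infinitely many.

Row-reduce the augmented matrix:
R1 ← R1 / (-7/5).
R2 ← R2 + 17/10·R1.
R3 ← R3 + 13/5·R1.
R2 ← R2 / (331/140).
R1 ← R1 − 31/14·R2.
R3 ← R3 − 121/35·R2.
R3 ← R3 / (49/662).
R1 ← R1 + 78/331·R3.
R2 ← R2 + 189/331·R3.
Reading off the reduced rows gives x_1 = 0, x_2 = -2, x_3 = -1.

x_1 = 0, x_2 = -2, x_3 = -1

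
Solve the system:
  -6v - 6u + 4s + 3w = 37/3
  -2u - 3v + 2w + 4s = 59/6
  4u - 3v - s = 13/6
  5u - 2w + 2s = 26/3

u = 0, v = -3/2, w = -2, s = 7/3

Row-reduce the augmented matrix:
R1 ← R1 / (-6).
R2 ← R2 + 2·R1.
R3 ← R3 − 4·R1.
R4 ← R4 − 5·R1.
R2 ← R2 / (-1).
R1 ← R1 − 1·R2.
R3 ← R3 + 7·R2.
R4 ← R4 + 5·R2.
R3 ← R3 / (-5).
R1 ← R1 − 1/2·R3.
R2 ← R2 + 1·R3.
R4 ← R4 + 9/2·R3.
R4 ← R4 / (73/10).
R1 ← R1 − 3/10·R4.
R2 ← R2 − 11/15·R4.
R3 ← R3 − 17/5·R4.
Reading off the reduced rows gives u = 0, v = -3/2, w = -2, s = 7/3.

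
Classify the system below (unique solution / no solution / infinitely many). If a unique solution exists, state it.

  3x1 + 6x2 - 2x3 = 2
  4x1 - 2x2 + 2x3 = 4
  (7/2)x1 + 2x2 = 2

no solution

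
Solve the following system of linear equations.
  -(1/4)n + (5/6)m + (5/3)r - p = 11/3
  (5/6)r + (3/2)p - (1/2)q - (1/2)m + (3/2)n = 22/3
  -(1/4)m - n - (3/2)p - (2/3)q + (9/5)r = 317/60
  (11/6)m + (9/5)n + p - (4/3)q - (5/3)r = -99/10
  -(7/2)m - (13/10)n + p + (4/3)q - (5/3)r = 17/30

no solution

Row-reduce:
R1 ← R1 / (5/6).
R2 ← R2 + 1/2·R1.
R3 ← R3 + 1/4·R1.
R4 ← R4 − 11/6·R1.
R5 ← R5 + 7/2·R1.
R2 ← R2 / (27/20).
R1 ← R1 + 3/10·R2.
R3 ← R3 + 43/40·R2.
R4 ← R4 − 47/20·R2.
R5 ← R5 + 47/20·R2.
R3 ← R3 / (-13/12).
R1 ← R1 + 1·R3.
R2 ← R2 − 2/3·R3.
R4 ← R4 − 49/30·R3.
R5 ← R5 + 49/30·R3.
R4 ← R4 / (-242/117).
R1 ← R1 − 34/39·R4.
R2 ← R2 + 40/39·R4.
R3 ← R3 − 115/117·R4.
R5 ← R5 − 242/117·R4.
Row 5 reduces to 0 = -2, a contradiction. The system is inconsistent.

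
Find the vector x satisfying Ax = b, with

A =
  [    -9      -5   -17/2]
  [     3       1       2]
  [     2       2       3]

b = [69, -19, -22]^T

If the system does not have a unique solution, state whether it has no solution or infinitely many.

Row-reduce:
R1 ← R1 / (-9).
R2 ← R2 − 3·R1.
R3 ← R3 − 2·R1.
R2 ← R2 / (-2/3).
R1 ← R1 − 5/9·R2.
R3 ← R3 − 8/9·R2.
Row 3 reduces to 0 = -4/3, a contradiction. The system is inconsistent.

no solution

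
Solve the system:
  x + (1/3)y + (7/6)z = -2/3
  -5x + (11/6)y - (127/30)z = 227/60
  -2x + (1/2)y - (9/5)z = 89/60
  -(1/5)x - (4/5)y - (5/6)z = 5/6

x = 7/3, y = 3/2, z = -3

Row-reduce the augmented matrix:
R2 ← R2 + 5·R1.
R3 ← R3 + 2·R1.
R4 ← R4 + 1/5·R1.
R2 ← R2 / (7/2).
R1 ← R1 − 1/3·R2.
R3 ← R3 − 7/6·R2.
R4 ← R4 + 11/15·R2.
Swap R3 and R4.
R3 ← R3 / (-139/525).
R1 ← R1 − 71/70·R3.
R2 ← R2 − 16/35·R3.
R4 reduces to 0 = 0, so the extra equation is consistent.
Reading off the reduced rows gives x = 7/3, y = 3/2, z = -3.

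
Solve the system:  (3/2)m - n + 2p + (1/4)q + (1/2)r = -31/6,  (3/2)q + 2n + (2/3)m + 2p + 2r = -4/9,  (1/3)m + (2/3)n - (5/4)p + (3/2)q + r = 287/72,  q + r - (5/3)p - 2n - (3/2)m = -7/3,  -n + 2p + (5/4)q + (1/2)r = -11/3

m = 1/3, n = 2, p = -3/2, q = 2, r = -7/3

Row-reduce the augmented matrix:
R1 ← R1 / (3/2).
R2 ← R2 − 2/3·R1.
R3 ← R3 − 1/3·R1.
R4 ← R4 + 3/2·R1.
R2 ← R2 / (22/9).
R1 ← R1 + 2/3·R2.
R3 ← R3 − 8/9·R2.
R4 ← R4 + 3·R2.
R5 ← R5 + 1·R2.
R3 ← R3 / (-277/132).
R1 ← R1 − 18/11·R3.
R2 ← R2 − 5/11·R3.
R4 ← R4 − 56/33·R3.
R5 ← R5 − 27/11·R3.
R4 ← R4 / (6173/1662).
R1 ← R1 − 354/277·R4.
R2 ← R2 − 855/1108·R4.
R3 ← R3 + 124/277·R4.
R5 ← R5 − 808/277·R4.
R5 ← R5 / (-18947/12346).
R1 ← R1 + 2019/6173·R5.
R2 ← R2 + 639/24692·R5.
R3 ← R3 − 2172/6173·R5.
R4 ← R4 − 6445/6173·R5.
Reading off the reduced rows gives m = 1/3, n = 2, p = -3/2, q = 2, r = -7/3.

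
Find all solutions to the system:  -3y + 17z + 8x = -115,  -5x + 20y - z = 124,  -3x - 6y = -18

x = -4, y = 5, z = -4

Row-reduce the augmented matrix:
R1 ← R1 / (8).
R2 ← R2 + 5·R1.
R3 ← R3 + 3·R1.
R2 ← R2 / (145/8).
R1 ← R1 + 3/8·R2.
R3 ← R3 + 57/8·R2.
R3 ← R3 / (1473/145).
R1 ← R1 − 337/145·R3.
R2 ← R2 − 77/145·R3.
Reading off the reduced rows gives x = -4, y = 5, z = -4.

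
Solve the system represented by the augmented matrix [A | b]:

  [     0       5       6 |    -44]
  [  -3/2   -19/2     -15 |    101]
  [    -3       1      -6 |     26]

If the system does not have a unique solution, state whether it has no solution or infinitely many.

infinitely many solutions

Row-reduce:
Swap R1 and R2.
R1 ← R1 / (-3/2).
R3 ← R3 + 3·R1.
R2 ← R2 / (5).
R1 ← R1 − 19/3·R2.
R3 ← R3 − 20·R2.
Rank is 2 with 3 unknowns, leaving x_3 free.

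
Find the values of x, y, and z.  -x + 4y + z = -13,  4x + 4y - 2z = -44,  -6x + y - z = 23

x = -5, y = -5, z = 2

Row-reduce the augmented matrix:
R1 ← R1 / (-1).
R2 ← R2 − 4·R1.
R3 ← R3 + 6·R1.
R2 ← R2 / (20).
R1 ← R1 + 4·R2.
R3 ← R3 + 23·R2.
R3 ← R3 / (-47/10).
R1 ← R1 + 3/5·R3.
R2 ← R2 − 1/10·R3.
Reading off the reduced rows gives x = -5, y = -5, z = 2.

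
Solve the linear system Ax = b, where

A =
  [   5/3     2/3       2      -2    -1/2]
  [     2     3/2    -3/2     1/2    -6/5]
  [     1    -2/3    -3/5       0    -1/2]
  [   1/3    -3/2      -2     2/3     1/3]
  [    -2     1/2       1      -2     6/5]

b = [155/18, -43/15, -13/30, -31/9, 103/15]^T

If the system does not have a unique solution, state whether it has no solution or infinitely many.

x_1 = 2/3, x_2 = 0, x_3 = 1, x_4 = -3, x_5 = 1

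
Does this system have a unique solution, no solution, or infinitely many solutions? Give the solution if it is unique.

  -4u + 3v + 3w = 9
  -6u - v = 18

infinitely many solutions

Row-reduce:
R1 ← R1 / (-4).
R2 ← R2 + 6·R1.
R2 ← R2 / (-11/2).
R1 ← R1 + 3/4·R2.
Rank is 2 with 3 unknowns, leaving w free.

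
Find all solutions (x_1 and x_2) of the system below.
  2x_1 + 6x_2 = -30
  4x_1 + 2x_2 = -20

x_1 = -3, x_2 = -4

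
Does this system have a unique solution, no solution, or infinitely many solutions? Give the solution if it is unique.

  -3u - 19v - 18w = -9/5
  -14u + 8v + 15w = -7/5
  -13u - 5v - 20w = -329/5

Row-reduce the augmented matrix:
R1 ← R1 / (-3).
R2 ← R2 + 14·R1.
R3 ← R3 + 13·R1.
R2 ← R2 / (290/3).
R1 ← R1 − 19/3·R2.
R3 ← R3 − 232/3·R2.
R3 ← R3 / (-106/5).
R1 ← R1 + 141/290·R3.
R2 ← R2 − 297/290·R3.
Reading off the reduced rows gives u = 8/5, v = -3, w = 3.

u = 8/5, v = -3, w = 3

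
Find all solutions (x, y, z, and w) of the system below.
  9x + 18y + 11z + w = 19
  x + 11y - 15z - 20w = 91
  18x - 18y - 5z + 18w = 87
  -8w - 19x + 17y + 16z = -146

x = 6, y = 0, z = -3, w = -2

Row-reduce the augmented matrix:
R1 ← R1 / (9).
R2 ← R2 − 1·R1.
R3 ← R3 − 18·R1.
R4 ← R4 + 19·R1.
R2 ← R2 / (9).
R1 ← R1 − 2·R2.
R3 ← R3 + 54·R2.
R4 ← R4 − 55·R2.
R3 ← R3 / (-373/3).
R1 ← R1 − 391/81·R3.
R2 ← R2 + 146/81·R3.
R4 ← R4 − 11207/81·R3.
R4 ← R4 / (5432/10071).
R1 ← R1 − 5203/10071·R4.
R2 ← R2 + 7223/10071·R4.
R3 ← R3 − 314/373·R4.
Reading off the reduced rows gives x = 6, y = 0, z = -3, w = -2.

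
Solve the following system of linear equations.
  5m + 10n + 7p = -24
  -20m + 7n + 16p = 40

Row-reduce:
R1 ← R1 / (5).
R2 ← R2 + 20·R1.
R2 ← R2 / (47).
R1 ← R1 − 2·R2.
Rank is 2 with 3 unknowns, leaving p free.

infinitely many solutions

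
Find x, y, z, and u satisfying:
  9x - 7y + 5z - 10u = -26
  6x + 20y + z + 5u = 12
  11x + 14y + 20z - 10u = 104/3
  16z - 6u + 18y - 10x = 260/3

x = -8/3, y = 1, z = 3, u = 1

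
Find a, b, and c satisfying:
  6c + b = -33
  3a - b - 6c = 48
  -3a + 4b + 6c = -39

Row-reduce the augmented matrix:
Swap R1 and R2.
R1 ← R1 / (3).
R3 ← R3 + 3·R1.
R1 ← R1 + 1/3·R2.
R3 ← R3 − 3·R2.
R3 ← R3 / (-18).
R2 ← R2 − 6·R3.
Reading off the reduced rows gives a = 5, b = 3, c = -6.

a = 5, b = 3, c = -6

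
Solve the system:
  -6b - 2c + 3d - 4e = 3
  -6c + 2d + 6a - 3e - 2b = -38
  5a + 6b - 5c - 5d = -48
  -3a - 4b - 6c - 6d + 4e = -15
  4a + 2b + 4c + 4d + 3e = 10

Row-reduce the augmented matrix:
Swap R1 and R2.
R1 ← R1 / (6).
R3 ← R3 − 5·R1.
R4 ← R4 + 3·R1.
R5 ← R5 − 4·R1.
R2 ← R2 / (-6).
R1 ← R1 + 1/3·R2.
R3 ← R3 − 23/3·R2.
R4 ← R4 + 5·R2.
R5 ← R5 − 10/3·R2.
R3 ← R3 / (-23/9).
R1 ← R1 + 8/9·R3.
R2 ← R2 − 1/3·R3.
R4 ← R4 + 22/3·R3.
R5 ← R5 − 62/9·R3.
R4 ← R4 / (29/46).
R1 ← R1 − 53/46·R4.
R2 ← R2 + 20/23·R4.
R3 ← R3 − 51/46·R4.
R5 ← R5 + 76/23·R4.
R5 ← R5 / (1902/29).
R1 ← R1 + 688/29·R5.
R2 ← R2 − 1085/58·R5.
R3 ← R3 + 650/29·R5.
R4 ← R4 − 613/29·R5.
Reading off the reduced rows gives a = -1, b = -3, c = 6, d = -1, e = 0.

a = -1, b = -3, c = 6, d = -1, e = 0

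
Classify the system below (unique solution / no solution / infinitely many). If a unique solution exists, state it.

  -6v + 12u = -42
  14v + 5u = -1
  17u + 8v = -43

u = -3, v = 1

Row-reduce the augmented matrix:
R1 ← R1 / (12).
R2 ← R2 − 5·R1.
R3 ← R3 − 17·R1.
R2 ← R2 / (33/2).
R1 ← R1 + 1/2·R2.
R3 ← R3 − 33/2·R2.
R3 reduces to 0 = 0, so the extra equation is consistent.
Reading off the reduced rows gives u = -3, v = 1.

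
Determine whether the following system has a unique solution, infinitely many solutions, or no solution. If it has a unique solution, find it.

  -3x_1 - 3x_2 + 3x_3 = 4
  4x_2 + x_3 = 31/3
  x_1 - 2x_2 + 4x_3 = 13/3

Row-reduce the augmented matrix:
R1 ← R1 / (-3).
R3 ← R3 − 1·R1.
R2 ← R2 / (4).
R1 ← R1 − 1·R2.
R3 ← R3 + 3·R2.
R3 ← R3 / (23/4).
R1 ← R1 + 5/4·R3.
R2 ← R2 − 1/4·R3.
Reading off the reduced rows gives x_1 = -1, x_2 = 2, x_3 = 7/3.

x_1 = -1, x_2 = 2, x_3 = 7/3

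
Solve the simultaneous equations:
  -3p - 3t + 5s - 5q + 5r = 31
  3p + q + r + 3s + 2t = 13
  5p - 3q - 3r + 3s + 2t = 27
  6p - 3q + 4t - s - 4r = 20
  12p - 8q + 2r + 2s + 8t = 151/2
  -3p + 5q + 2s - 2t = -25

Row-reduce:
R1 ← R1 / (-3).
R2 ← R2 − 3·R1.
R3 ← R3 − 5·R1.
R4 ← R4 − 6·R1.
R5 ← R5 − 12·R1.
R6 ← R6 + 3·R1.
R2 ← R2 / (-4).
R1 ← R1 − 5/3·R2.
R3 ← R3 + 34/3·R2.
R4 ← R4 + 13·R2.
R5 ← R5 + 28·R2.
R6 ← R6 − 10·R2.
R3 ← R3 / (-35/3).
R1 ← R1 − 5/6·R3.
R2 ← R2 + 3/2·R3.
R4 ← R4 + 27/2·R3.
R5 ← R5 + 20·R3.
R6 ← R6 − 10·R3.
R4 ← R4 / (-136/35).
R1 ← R1 − 6/7·R4.
R2 ← R2 + 19/35·R4.
R3 ← R3 − 34/35·R4.
R5 ← R5 + 102/7·R4.
R6 ← R6 − 51/7·R4.
R5 ← R5 / (-17/8).
R1 ← R1 − 121/136·R5.
R2 ← R2 − 19/272·R5.
R3 ← R3 − 3/8·R5.
R4 ← R4 + 101/272·R5.
R6 ← R6 − 17/16·R5.
Row 6 reduces to 0 = -1/4, a contradiction. The system is inconsistent.

no solution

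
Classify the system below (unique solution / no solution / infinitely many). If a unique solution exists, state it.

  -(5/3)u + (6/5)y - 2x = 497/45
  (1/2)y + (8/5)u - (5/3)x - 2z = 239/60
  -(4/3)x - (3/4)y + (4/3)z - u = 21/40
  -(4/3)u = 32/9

x = -9/5, y = 5/2, z = -2, u = -8/3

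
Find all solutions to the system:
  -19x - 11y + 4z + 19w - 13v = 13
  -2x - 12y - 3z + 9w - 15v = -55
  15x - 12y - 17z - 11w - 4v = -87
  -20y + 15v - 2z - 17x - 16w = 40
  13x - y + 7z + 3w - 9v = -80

x = -4, y = 3, z = -1, w = 0, v = 2

Row-reduce the augmented matrix:
R1 ← R1 / (-19).
R2 ← R2 + 2·R1.
R3 ← R3 − 15·R1.
R4 ← R4 + 17·R1.
R5 ← R5 − 13·R1.
R2 ← R2 / (-206/19).
R1 ← R1 − 11/19·R2.
R3 ← R3 + 393/19·R2.
R4 ← R4 + 193/19·R2.
R5 ← R5 + 162/19·R2.
R3 ← R3 / (-1507/206).
R1 ← R1 + 81/206·R3.
R2 ← R2 − 65/206·R3.
R4 ← R4 + 489/206·R3.
R5 ← R5 − 1280/103·R3.
R4 ← R4 / (-55040/1507).
R1 ← R1 + 186/1507·R4.
R2 ← R2 + 1581/1507·R4.
R3 ← R3 − 1927/1507·R4.
R5 ← R5 + 8131/1507·R4.
R5 ← R5 / (206813/27520).
R1 ← R1 + 10941/13760·R5.
R2 ← R2 − 20403/27520·R5.
R3 ← R3 + 9881/27520·R5.
R4 ← R4 + 26819/27520·R5.
Reading off the reduced rows gives x = -4, y = 3, z = -1, w = 0, v = 2.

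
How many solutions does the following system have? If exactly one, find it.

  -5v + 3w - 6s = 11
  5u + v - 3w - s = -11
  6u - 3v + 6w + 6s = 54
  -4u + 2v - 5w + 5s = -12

u = 1, v = -4, w = 3, s = 3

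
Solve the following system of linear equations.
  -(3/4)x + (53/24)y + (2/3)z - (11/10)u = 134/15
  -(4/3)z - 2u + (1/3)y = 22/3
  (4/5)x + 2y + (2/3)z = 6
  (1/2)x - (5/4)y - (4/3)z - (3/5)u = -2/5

Row-reduce:
R1 ← R1 / (-3/4).
R3 ← R3 − 4/5·R1.
R4 ← R4 − 1/2·R1.
R2 ← R2 / (1/3).
R1 ← R1 + 53/18·R2.
R3 ← R3 − 196/45·R2.
R4 ← R4 − 2/9·R2.
R3 ← R3 / (94/5).
R1 ← R1 + 38/3·R3.
R2 ← R2 + 4·R3.
Row 4 reduces to 0 = 2/3, a contradiction. The system is inconsistent.

no solution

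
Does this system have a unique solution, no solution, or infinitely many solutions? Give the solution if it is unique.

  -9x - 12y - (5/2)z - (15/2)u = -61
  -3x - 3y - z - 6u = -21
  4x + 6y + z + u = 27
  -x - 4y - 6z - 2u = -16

no solution

Row-reduce:
R1 ← R1 / (-9).
R2 ← R2 + 3·R1.
R3 ← R3 − 4·R1.
R4 ← R4 + 1·R1.
R1 ← R1 − 4/3·R2.
R3 ← R3 − 2/3·R2.
R4 ← R4 + 8/3·R2.
Swap R3 and R4.
R3 ← R3 / (-37/6).
R1 ← R1 − 1/2·R3.
R2 ← R2 + 1/6·R3.
Row 4 reduces to 0 = 1/3, a contradiction. The system is inconsistent.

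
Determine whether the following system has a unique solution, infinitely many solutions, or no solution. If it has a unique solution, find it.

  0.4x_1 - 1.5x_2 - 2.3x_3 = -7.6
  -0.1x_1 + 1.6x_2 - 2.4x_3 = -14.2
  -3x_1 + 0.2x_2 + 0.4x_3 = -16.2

x_1 = 6, x_2 = -1, x_3 = 5

Row-reduce the augmented matrix:
R1 ← R1 / (2/5).
R2 ← R2 + 1/10·R1.
R3 ← R3 + 3·R1.
R2 ← R2 / (49/40).
R1 ← R1 + 15/4·R2.
R3 ← R3 + 221/20·R2.
R3 ← R3 / (-1529/35).
R1 ← R1 + 104/7·R3.
R2 ← R2 + 17/7·R3.
Reading off the reduced rows gives x_1 = 6, x_2 = -1, x_3 = 5.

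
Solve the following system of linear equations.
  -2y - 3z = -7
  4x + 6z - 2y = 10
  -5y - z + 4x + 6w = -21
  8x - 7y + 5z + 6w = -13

no solution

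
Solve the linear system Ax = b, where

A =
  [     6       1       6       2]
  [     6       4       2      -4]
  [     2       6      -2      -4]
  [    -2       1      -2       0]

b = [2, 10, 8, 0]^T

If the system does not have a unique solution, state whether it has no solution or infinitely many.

no solution

Row-reduce:
R1 ← R1 / (6).
R2 ← R2 − 6·R1.
R3 ← R3 − 2·R1.
R4 ← R4 + 2·R1.
R2 ← R2 / (3).
R1 ← R1 − 1/6·R2.
R3 ← R3 − 17/3·R2.
R4 ← R4 − 4/3·R2.
R3 ← R3 / (32/9).
R1 ← R1 − 11/9·R3.
R2 ← R2 + 4/3·R3.
R4 ← R4 − 16/9·R3.
Row 4 reduces to 0 = 1, a contradiction. The system is inconsistent.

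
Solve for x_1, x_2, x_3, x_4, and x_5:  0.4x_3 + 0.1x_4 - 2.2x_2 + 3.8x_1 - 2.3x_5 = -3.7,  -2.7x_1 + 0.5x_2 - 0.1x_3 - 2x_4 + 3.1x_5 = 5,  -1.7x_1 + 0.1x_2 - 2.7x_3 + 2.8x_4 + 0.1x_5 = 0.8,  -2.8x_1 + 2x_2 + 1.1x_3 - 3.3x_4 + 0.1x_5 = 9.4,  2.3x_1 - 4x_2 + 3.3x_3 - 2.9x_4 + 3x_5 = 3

x_1 = -4, x_2 = -3, x_3 = 1, x_4 = -1, x_5 = -2

Row-reduce the augmented matrix:
R1 ← R1 / (19/5).
R2 ← R2 + 27/10·R1.
R3 ← R3 + 17/10·R1.
R4 ← R4 + 14/5·R1.
R5 ← R5 − 23/10·R1.
R2 ← R2 / (-101/95).
R1 ← R1 + 11/19·R2.
R3 ← R3 + 84/95·R2.
R4 ← R4 − 36/95·R2.
R5 ← R5 + 507/190·R2.
R3 ← R3 / (-2701/1010).
R1 ← R1 − 1/202·R3.
R2 ← R2 + 35/202·R3.
R4 ← R4 − 295/202·R3.
R5 ← R5 − 5243/2020·R3.
R4 ← R4 / (-80181/54020).
R1 ← R1 − 5861/5402·R4.
R2 ← R2 − 4122/2701·R4.
R3 ← R3 + 8987/5402·R4.
R5 ← R5 − 33487/5402·R4.
R5 ← R5 / (-4309327/400905).
R1 ← R1 + 244447/80181·R5.
R2 ← R2 + 31610/8909·R5.
R3 ← R3 − 266188/80181·R5.
R4 ← R4 − 121291/80181·R5.
Reading off the reduced rows gives x_1 = -4, x_2 = -3, x_3 = 1, x_4 = -1, x_5 = -2.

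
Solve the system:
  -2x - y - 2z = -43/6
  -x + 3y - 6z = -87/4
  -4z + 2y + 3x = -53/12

x = 11/4, y = -7/3, z = 2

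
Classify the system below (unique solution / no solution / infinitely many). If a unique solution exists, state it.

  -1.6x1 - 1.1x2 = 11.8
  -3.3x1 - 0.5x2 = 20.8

Row-reduce the augmented matrix:
R1 ← R1 / (-8/5).
R2 ← R2 + 33/10·R1.
R2 ← R2 / (283/160).
R1 ← R1 − 11/16·R2.
Reading off the reduced rows gives x1 = -6, x2 = -2.

x1 = -6, x2 = -2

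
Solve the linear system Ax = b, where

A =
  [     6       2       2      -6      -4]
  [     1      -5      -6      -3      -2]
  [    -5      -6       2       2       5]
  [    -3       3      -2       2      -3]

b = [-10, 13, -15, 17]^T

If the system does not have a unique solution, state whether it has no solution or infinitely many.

infinitely many solutions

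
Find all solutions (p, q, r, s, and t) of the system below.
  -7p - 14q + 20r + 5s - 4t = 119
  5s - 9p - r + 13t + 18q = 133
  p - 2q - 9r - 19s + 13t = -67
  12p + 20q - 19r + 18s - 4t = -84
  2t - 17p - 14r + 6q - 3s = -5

p = -4, q = 2, r = 6, s = 3, t = 4

Row-reduce the augmented matrix:
R1 ← R1 / (-7).
R2 ← R2 + 9·R1.
R3 ← R3 − 1·R1.
R4 ← R4 − 12·R1.
R5 ← R5 + 17·R1.
R2 ← R2 / (36).
R1 ← R1 − 2·R2.
R3 ← R3 + 4·R2.
R4 ← R4 + 4·R2.
R5 ← R5 − 40·R2.
R3 ← R3 / (-82/9).
R1 ← R1 + 173/126·R3.
R2 ← R2 + 187/252·R3.
R4 ← R4 − 776/63·R3.
R5 ← R5 + 296/9·R3.
R4 ← R4 / (424/287).
R1 ← R1 − 1231/574·R4.
R2 ← R2 − 1679/1148·R4.
R3 ← R3 − 83/41·R4.
R5 ← R5 − 2174/41·R4.
R5 ← R5 / (-94157/212).
R1 ← R1 + 15371/848·R5.
R2 ← R2 + 19083/1696·R5.
R3 ← R3 + 6881/424·R5.
R4 ← R4 − 3067/424·R5.
Reading off the reduced rows gives p = -4, q = 2, r = 6, s = 3, t = 4.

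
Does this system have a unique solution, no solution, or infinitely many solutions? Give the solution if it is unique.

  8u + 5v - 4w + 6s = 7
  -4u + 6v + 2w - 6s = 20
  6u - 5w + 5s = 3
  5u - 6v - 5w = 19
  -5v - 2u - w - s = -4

u = 3, v = 1, w = -2, s = -5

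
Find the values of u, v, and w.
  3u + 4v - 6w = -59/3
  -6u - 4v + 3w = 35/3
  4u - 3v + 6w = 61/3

Row-reduce the augmented matrix:
R1 ← R1 / (3).
R2 ← R2 + 6·R1.
R3 ← R3 − 4·R1.
R2 ← R2 / (4).
R1 ← R1 − 4/3·R2.
R3 ← R3 + 25/3·R2.
R3 ← R3 / (-19/4).
R1 ← R1 − 1·R3.
R2 ← R2 + 9/4·R3.
Reading off the reduced rows gives u = 1/3, v = -5/3, w = 7/3.

u = 1/3, v = -5/3, w = 7/3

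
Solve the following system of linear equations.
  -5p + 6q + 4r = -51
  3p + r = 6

Row-reduce:
R1 ← R1 / (-5).
R2 ← R2 − 3·R1.
R2 ← R2 / (18/5).
R1 ← R1 + 6/5·R2.
Rank is 2 with 3 unknowns, leaving r free.

infinitely many solutions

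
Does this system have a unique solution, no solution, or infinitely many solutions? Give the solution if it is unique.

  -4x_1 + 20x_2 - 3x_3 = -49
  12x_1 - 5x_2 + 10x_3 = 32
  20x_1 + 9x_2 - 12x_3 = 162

Row-reduce the augmented matrix:
R1 ← R1 / (-4).
R2 ← R2 − 12·R1.
R3 ← R3 − 20·R1.
R2 ← R2 / (55).
R1 ← R1 + 5·R2.
R3 ← R3 − 109·R2.
R3 ← R3 / (-1594/55).
R1 ← R1 − 37/44·R3.
R2 ← R2 − 1/55·R3.
Reading off the reduced rows gives x_1 = 6, x_2 = -2, x_3 = -5.

x_1 = 6, x_2 = -2, x_3 = -5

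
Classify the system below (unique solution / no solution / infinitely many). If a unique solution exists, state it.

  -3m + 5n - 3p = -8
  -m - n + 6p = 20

infinitely many solutions

Row-reduce:
R1 ← R1 / (-3).
R2 ← R2 + 1·R1.
R2 ← R2 / (-8/3).
R1 ← R1 + 5/3·R2.
Rank is 2 with 3 unknowns, leaving p free.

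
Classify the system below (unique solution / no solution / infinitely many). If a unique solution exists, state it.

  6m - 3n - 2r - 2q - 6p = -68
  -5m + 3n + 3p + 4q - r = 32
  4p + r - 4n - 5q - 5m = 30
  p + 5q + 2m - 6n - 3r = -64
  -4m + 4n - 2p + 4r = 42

m = -3, n = 6, p = 5, q = -3, r = 4

Row-reduce the augmented matrix:
R1 ← R1 / (6).
R2 ← R2 + 5·R1.
R3 ← R3 + 5·R1.
R4 ← R4 − 2·R1.
R5 ← R5 + 4·R1.
R2 ← R2 / (1/2).
R1 ← R1 + 1/2·R2.
R3 ← R3 + 13/2·R2.
R4 ← R4 + 5·R2.
R5 ← R5 − 2·R2.
R3 ← R3 / (-27).
R1 ← R1 + 3·R3.
R2 ← R2 + 4·R3.
R4 ← R4 + 17·R3.
R5 ← R5 − 2·R3.
R4 ← R4 / (1142/81).
R1 ← R1 + 17/27·R4.
R2 ← R2 − 94/81·R4.
R3 ← R3 + 71/81·R4.
R5 ← R5 + 722/81·R4.
R5 ← R5 / (3681/571).
R1 ← R1 − 713/1142·R5.
R2 ← R2 − 261/571·R5.
R3 ← R3 − 1015/1142·R5.
R4 ← R4 + 547/1142·R5.
Reading off the reduced rows gives m = -3, n = 6, p = 5, q = -3, r = 4.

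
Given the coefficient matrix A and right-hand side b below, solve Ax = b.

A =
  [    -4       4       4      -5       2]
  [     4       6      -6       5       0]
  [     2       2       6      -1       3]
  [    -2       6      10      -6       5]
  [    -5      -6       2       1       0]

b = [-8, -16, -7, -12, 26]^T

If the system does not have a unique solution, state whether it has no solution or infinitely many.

no solution

Row-reduce:
R1 ← R1 / (-4).
R2 ← R2 − 4·R1.
R3 ← R3 − 2·R1.
R4 ← R4 + 2·R1.
R5 ← R5 + 5·R1.
R2 ← R2 / (10).
R1 ← R1 + 1·R2.
R3 ← R3 − 4·R2.
R4 ← R4 − 4·R2.
R5 ← R5 + 11·R2.
R3 ← R3 / (44/5).
R1 ← R1 + 6/5·R3.
R2 ← R2 + 1/5·R3.
R4 ← R4 − 44/5·R3.
R5 ← R5 + 26/5·R3.
Swap R4 and R5.
R4 ← R4 / (57/11).
R1 ← R1 − 17/22·R4.
R2 ← R2 + 7/88·R4.
R3 ← R3 + 35/88·R4.
Row 5 reduces to 0 = 3, a contradiction. The system is inconsistent.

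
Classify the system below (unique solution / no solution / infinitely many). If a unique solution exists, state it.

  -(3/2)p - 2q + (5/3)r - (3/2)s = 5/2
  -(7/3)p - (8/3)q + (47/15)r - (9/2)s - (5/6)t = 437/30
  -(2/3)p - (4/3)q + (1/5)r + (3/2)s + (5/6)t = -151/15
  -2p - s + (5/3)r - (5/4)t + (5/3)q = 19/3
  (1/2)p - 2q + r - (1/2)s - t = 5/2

no solution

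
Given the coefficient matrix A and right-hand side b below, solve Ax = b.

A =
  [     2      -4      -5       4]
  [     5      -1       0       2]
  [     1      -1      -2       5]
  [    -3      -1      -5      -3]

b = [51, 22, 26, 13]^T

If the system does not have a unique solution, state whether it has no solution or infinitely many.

x_1 = 3, x_2 = -3, x_3 = -5, x_4 = 2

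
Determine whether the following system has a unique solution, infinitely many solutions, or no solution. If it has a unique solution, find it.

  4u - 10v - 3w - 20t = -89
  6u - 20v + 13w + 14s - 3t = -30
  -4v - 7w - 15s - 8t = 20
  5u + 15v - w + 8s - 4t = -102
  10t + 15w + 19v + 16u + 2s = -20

u = -6, v = -1, w = 5, s = -5, t = 3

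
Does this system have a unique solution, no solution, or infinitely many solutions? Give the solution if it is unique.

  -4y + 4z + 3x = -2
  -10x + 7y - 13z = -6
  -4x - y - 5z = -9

Row-reduce:
R1 ← R1 / (3).
R2 ← R2 + 10·R1.
R3 ← R3 + 4·R1.
R2 ← R2 / (-19/3).
R1 ← R1 + 4/3·R2.
R3 ← R3 + 19/3·R2.
Row 3 reduces to 0 = 1, a contradiction. The system is inconsistent.

no solution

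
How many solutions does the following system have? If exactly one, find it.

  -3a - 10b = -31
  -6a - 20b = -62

infinitely many solutions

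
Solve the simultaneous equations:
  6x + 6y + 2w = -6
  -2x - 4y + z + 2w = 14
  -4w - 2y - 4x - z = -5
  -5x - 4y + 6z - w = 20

no solution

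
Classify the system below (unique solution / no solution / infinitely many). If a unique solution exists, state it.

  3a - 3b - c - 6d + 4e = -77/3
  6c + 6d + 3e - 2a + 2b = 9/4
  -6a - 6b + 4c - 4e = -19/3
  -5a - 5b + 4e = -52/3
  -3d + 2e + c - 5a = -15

a = 1/3, b = 4/3, c = -4/3, d = 5/2, e = -9/4

Row-reduce the augmented matrix:
R1 ← R1 / (3).
R2 ← R2 + 2·R1.
R3 ← R3 + 6·R1.
R4 ← R4 + 5·R1.
R5 ← R5 + 5·R1.
Swap R2 and R3.
R2 ← R2 / (-12).
R1 ← R1 + 1·R2.
R4 ← R4 + 10·R2.
R5 ← R5 + 5·R2.
R3 ← R3 / (16/3).
R1 ← R1 + 1/2·R3.
R2 ← R2 + 1/6·R3.
R4 ← R4 + 10/3·R3.
R5 ← R5 + 3/2·R3.
R4 ← R4 / (5/4).
R1 ← R1 + 13/16·R4.
R2 ← R2 − 17/16·R4.
R3 ← R3 − 3/8·R4.
R5 ← R5 + 119/16·R4.
R5 ← R5 / (733/10).
R1 ← R1 − 43/5·R5.
R2 ← R2 + 47/5·R5.
R3 ← R3 + 11/5·R5.
R4 ← R4 − 87/10·R5.
Reading off the reduced rows gives a = 1/3, b = 4/3, c = -4/3, d = 5/2, e = -9/4.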